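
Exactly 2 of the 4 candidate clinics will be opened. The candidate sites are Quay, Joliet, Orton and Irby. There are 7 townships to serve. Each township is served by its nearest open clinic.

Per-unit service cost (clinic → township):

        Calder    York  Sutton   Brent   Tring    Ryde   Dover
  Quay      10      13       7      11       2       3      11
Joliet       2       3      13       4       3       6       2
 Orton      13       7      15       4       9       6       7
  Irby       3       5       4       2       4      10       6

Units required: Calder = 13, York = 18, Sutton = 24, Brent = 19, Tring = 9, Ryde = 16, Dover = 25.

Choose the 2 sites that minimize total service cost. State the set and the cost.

With exactly 2 open, each township uses its cheapest among the chosen.
{Joliet, Irby}: Calder→Joliet 2·13=26, York→Joliet 3·18=54, Sutton→Irby 4·24=96, Brent→Irby 2·19=38, Tring→Joliet 3·9=27, Ryde→Joliet 6·16=96, Dover→Joliet 2·25=50. Service cost 387.
{Quay, Joliet}: service cost 440
{Quay, Irby}: service cost 479
Among all 6 size-2 choices, {Joliet, Irby} is lowest.

Choose Joliet and Irby; total service cost 387.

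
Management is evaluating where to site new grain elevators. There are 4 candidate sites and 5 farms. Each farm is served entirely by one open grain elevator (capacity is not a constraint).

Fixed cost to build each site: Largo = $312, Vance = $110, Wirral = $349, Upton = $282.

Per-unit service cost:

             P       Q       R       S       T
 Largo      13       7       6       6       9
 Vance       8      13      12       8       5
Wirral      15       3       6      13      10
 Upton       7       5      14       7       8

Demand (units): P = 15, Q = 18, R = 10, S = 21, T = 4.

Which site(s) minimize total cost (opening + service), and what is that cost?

Open Vance only; minimum total cost 772.

For any fixed open set, each farm goes to its cheapest open site; total = fixed + service.
{Vance}: P→Vance 8·15=120, Q→Vance 13·18=234, R→Vance 12·10=120, S→Vance 8·21=168, T→Vance 5·4=20. Service 662; fixed 110; total 772.
{Upton}: P→Upton 7·15=105, Q→Upton 5·18=90, R→Upton 14·10=140, S→Upton 7·21=147, T→Upton 8·4=32. Service 514; fixed 282; total 796.
{Largo}: P→Largo 13·15=195, Q→Largo 7·18=126, R→Largo 6·10=60, S→Largo 6·21=126, T→Largo 9·4=36. Service 543; fixed 312; total 855.
{Largo, Vance, Wirral, Upton}: service 365 + fixed 1053 = 1418
No other subset beats 772.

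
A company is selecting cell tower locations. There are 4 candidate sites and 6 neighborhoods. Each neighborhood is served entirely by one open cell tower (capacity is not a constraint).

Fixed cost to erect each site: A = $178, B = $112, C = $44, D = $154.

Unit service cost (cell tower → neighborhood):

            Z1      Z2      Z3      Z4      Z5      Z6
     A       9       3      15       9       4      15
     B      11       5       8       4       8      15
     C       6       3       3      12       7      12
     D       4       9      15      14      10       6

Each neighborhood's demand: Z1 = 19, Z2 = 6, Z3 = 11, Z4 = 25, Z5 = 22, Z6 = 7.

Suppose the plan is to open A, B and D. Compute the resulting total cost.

Each neighborhood is assigned to its cheapest site among the open ones.
{A, B, D}: Z1→D 4·19=76, Z2→A 3·6=18, Z3→B 8·11=88, Z4→B 4·25=100, Z5→A 4·22=88, Z6→D 6·7=42. Service 412; fixed 444; total 856.

Total cost: 856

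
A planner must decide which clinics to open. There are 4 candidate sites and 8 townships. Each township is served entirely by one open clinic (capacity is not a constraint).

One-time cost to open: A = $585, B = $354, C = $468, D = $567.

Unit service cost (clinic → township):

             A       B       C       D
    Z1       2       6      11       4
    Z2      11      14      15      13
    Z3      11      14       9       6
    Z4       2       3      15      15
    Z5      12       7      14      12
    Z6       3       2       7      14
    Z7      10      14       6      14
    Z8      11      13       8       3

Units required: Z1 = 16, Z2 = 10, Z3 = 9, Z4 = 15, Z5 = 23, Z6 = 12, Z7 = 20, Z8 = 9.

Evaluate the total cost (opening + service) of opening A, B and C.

Total cost: 2037

Each township is assigned to its cheapest site among the open ones.
{A, B, C}: Z1→A 2·16=32, Z2→A 11·10=110, Z3→C 9·9=81, Z4→A 2·15=30, Z5→B 7·23=161, Z6→B 2·12=24, Z7→C 6·20=120, Z8→C 8·9=72. Service 630; fixed 1407; total 2037.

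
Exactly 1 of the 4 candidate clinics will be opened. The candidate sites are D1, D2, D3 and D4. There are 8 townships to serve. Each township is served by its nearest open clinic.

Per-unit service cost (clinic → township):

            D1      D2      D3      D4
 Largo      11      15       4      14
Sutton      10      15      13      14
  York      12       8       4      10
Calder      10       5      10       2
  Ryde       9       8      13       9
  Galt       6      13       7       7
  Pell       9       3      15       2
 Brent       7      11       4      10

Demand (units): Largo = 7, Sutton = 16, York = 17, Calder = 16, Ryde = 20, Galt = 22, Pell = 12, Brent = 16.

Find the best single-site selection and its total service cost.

Choose D4 only; total service cost 1042.

With exactly 1 open, each township uses its cheapest among the chosen.
{D4}: Largo→D4 14·7=98, Sutton→D4 14·16=224, York→D4 10·17=170, Calder→D4 2·16=32, Ryde→D4 9·20=180, Galt→D4 7·22=154, Pell→D4 2·12=24, Brent→D4 10·16=160. Service cost 1042.
{D3}: service cost 1122
{D1}: service cost 1133
Among all 4 size-1 choices, {D4} is lowest.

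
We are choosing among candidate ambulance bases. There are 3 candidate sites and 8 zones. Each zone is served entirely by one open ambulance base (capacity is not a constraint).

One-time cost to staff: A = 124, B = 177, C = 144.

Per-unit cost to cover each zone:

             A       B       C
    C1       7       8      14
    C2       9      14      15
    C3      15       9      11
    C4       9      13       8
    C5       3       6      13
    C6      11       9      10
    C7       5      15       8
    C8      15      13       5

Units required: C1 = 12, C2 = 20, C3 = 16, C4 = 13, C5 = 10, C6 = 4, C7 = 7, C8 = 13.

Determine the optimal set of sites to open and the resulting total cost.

Open A and C; minimum total cost 982.

For any fixed open set, each zone goes to its cheapest open site; total = fixed + service.
{A, C}: C1→A 7·12=84, C2→A 9·20=180, C3→C 11·16=176, C4→C 8·13=104, C5→A 3·10=30, C6→C 10·4=40, C7→A 5·7=35, C8→C 5·13=65. Service 714; fixed 268; total 982.
{A}: C1→A 7·12=84, C2→A 9·20=180, C3→A 15·16=240, C4→A 9·13=117, C5→A 3·10=30, C6→A 11·4=44, C7→A 5·7=35, C8→A 15·13=195. Service 925; fixed 124; total 1049.
{A, B}: service 795 + fixed 301 = 1096
{A, B, C}: C1→A 7·12=84, C2→A 9·20=180, C3→B 9·16=144, C4→C 8·13=104, C5→A 3·10=30, C6→B 9·4=36, C7→A 5·7=35, C8→C 5·13=65. Service 678; fixed 445; total 1123.
No other subset beats 982.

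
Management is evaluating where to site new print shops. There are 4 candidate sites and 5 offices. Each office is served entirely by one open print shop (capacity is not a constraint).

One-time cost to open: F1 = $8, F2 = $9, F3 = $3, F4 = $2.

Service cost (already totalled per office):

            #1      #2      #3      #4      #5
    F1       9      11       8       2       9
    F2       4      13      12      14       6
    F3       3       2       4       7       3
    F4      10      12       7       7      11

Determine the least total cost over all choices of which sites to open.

Minimum total cost: 22

For any fixed open set, each office goes to its cheapest open site; total = fixed + service.
{F3}: #1→F3 3, #2→F3 2, #3→F3 4, #4→F3 7, #5→F3 3. Service 19; fixed 3; total 22.
{F3, F4}: #1→F3 3, #2→F3 2, #3→F3 4, #4→F3 7, #5→F3 3. Service 19; fixed 5; total 24.
{F1, F3}: service 14 + fixed 11 = 25
{F1, F2, F3, F4}: service 14 + fixed 22 = 36
No other subset beats 22.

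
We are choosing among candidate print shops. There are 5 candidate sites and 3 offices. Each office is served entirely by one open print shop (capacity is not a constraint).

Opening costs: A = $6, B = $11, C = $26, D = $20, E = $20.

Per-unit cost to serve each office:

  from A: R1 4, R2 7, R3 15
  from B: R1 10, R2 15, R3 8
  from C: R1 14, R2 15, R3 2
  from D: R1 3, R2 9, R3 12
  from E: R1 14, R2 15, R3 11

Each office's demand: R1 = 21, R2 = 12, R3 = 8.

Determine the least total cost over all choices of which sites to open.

For any fixed open set, each office goes to its cheapest open site; total = fixed + service.
{A, C, D}: R1→D 3·21=63, R2→A 7·12=84, R3→C 2·8=16. Service 163; fixed 52; total 215.
{A, C}: service 184 + fixed 32 = 216
{A, B, C, D}: service 163 + fixed 63 = 226
{A, B, C, D, E}: service 163 + fixed 83 = 246
No other subset beats 215.

Minimum total cost: 215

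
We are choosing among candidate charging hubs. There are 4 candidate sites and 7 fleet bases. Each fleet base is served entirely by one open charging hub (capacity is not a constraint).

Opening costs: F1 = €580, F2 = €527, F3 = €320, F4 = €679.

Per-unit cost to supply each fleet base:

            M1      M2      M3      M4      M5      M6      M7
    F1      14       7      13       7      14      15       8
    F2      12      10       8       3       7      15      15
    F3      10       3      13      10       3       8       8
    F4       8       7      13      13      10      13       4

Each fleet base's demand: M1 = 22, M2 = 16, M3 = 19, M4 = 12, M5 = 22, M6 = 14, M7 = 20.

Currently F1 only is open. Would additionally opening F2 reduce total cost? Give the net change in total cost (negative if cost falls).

Current service cost with {F1}: 1429.
Adding F2: each fleet base re-picks its cheapest; new service cost 1088, saving 341.
Extra fixed cost: 527. Net change = 527 − 341 = 186.
(Totals: 2009 → 2195.)

No — net change +186 (cost rises by 186).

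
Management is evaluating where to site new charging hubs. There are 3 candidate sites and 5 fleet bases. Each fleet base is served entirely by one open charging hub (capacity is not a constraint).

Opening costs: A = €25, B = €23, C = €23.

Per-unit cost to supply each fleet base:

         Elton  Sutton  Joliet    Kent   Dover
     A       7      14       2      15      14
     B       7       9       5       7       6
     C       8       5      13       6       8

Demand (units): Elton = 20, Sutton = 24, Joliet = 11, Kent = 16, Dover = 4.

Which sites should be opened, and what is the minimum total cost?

For any fixed open set, each fleet base goes to its cheapest open site; total = fixed + service.
{A, C}: Elton→A 7·20=140, Sutton→C 5·24=120, Joliet→A 2·11=22, Kent→C 6·16=96, Dover→C 8·4=32. Service 410; fixed 48; total 458.
{A, B, C}: service 402 + fixed 71 = 473
{B, C}: service 435 + fixed 46 = 481
{B}: service 547 + fixed 23 = 570
No other subset beats 458.

Open A and C; minimum total cost 458.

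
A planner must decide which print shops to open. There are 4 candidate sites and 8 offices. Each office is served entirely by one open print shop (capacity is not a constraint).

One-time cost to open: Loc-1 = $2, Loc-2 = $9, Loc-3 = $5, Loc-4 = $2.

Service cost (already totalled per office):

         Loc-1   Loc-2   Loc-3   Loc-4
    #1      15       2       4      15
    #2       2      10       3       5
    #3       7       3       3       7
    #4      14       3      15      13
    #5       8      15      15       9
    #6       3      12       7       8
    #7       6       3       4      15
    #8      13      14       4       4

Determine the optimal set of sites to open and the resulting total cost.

For any fixed open set, each office goes to its cheapest open site; total = fixed + service.
{Loc-1, Loc-2, Loc-4}: #1→Loc-2 2, #2→Loc-1 2, #3→Loc-2 3, #4→Loc-2 3, #5→Loc-1 8, #6→Loc-1 3, #7→Loc-2 3, #8→Loc-4 4. Service 28; fixed 13; total 41.
{Loc-1, Loc-2, Loc-3}: service 28 + fixed 16 = 44
{Loc-1, Loc-2, Loc-3, Loc-4}: service 28 + fixed 18 = 46
{Loc-1}: #1→Loc-1 15, #2→Loc-1 2, #3→Loc-1 7, #4→Loc-1 14, #5→Loc-1 8, #6→Loc-1 3, #7→Loc-1 6, #8→Loc-1 13. Service 68; fixed 2; total 70.
(All 15 nonempty subsets were checked; Loc-1, Loc-2 and Loc-4 is lowest.)

Open Loc-1, Loc-2 and Loc-4; minimum total cost 41.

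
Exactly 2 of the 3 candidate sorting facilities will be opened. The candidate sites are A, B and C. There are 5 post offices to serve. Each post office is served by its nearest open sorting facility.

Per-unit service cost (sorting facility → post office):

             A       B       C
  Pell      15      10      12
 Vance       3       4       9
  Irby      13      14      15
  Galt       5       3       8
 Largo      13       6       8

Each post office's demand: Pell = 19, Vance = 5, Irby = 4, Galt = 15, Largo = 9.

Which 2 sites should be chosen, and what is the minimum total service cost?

With exactly 2 open, each post office uses its cheapest among the chosen.
{A, B}: Pell→B 10·19=190, Vance→A 3·5=15, Irby→A 13·4=52, Galt→B 3·15=45, Largo→B 6·9=54. Service cost 356.
{B, C}: service cost 365
{A, C}: service cost 442
Among all 3 size-2 choices, {A, B} is lowest.

Choose A and B; total service cost 356.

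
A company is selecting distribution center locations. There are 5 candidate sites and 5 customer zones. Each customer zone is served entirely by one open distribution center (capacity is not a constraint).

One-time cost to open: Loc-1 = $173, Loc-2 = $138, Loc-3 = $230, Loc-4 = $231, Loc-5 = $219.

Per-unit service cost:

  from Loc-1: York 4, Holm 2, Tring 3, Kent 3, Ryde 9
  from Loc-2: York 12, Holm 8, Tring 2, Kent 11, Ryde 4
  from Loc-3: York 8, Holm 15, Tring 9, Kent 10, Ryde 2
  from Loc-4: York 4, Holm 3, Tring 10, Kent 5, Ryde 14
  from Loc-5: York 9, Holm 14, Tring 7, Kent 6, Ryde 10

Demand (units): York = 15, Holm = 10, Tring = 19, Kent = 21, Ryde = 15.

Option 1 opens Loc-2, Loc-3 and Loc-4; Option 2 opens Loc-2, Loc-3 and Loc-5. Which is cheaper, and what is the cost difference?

Option 1: {Loc-2, Loc-3, Loc-4}: York→Loc-4 4·15=60, Holm→Loc-4 3·10=30, Tring→Loc-2 2·19=38, Kent→Loc-4 5·21=105, Ryde→Loc-3 2·15=30. Service 263; fixed 599; total 862.
Option 2: {Loc-2, Loc-3, Loc-5}: York→Loc-3 8·15=120, Holm→Loc-2 8·10=80, Tring→Loc-2 2·19=38, Kent→Loc-5 6·21=126, Ryde→Loc-3 2·15=30. Service 394; fixed 587; total 981.
Difference: |862 − 981| = 119.

Option 1 is cheaper by 119.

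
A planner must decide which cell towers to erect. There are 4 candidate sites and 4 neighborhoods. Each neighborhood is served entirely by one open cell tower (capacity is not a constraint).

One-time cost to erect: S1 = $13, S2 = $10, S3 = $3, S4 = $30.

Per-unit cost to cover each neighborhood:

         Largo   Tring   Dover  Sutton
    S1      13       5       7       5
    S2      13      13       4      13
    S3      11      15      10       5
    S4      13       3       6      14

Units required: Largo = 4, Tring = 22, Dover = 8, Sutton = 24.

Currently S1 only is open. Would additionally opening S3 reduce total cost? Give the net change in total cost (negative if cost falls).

Current service cost with {S1}: 338.
Adding S3: each neighborhood re-picks its cheapest; new service cost 330, saving 8.
Extra fixed cost: 3. Net change = 3 − 8 = -5.
(Totals: 351 → 346.)

Yes — net change −5 (cost falls by 5).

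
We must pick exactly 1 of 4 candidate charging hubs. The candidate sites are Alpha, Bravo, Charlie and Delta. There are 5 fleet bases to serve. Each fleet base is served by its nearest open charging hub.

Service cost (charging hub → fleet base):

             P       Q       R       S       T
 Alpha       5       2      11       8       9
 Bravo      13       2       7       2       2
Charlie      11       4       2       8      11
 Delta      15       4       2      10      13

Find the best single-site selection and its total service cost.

Choose Bravo only; total service cost 26.

With exactly 1 open, each fleet base uses its cheapest among the chosen.
{Bravo}: P→Bravo 13, Q→Bravo 2, R→Bravo 7, S→Bravo 2, T→Bravo 2. Service cost 26.
{Alpha}: service cost 35
{Charlie}: service cost 36
Among all 4 size-1 choices, {Bravo} is lowest.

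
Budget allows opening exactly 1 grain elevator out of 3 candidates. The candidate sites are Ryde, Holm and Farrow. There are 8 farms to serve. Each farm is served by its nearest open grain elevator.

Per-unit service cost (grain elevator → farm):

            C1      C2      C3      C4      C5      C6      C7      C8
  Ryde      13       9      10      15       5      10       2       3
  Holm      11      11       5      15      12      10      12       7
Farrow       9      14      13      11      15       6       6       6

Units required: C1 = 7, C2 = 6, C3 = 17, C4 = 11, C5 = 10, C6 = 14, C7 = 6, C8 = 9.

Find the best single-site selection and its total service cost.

Choose Ryde only; total service cost 709.

With exactly 1 open, each farm uses its cheapest among the chosen.
{Ryde}: C1→Ryde 13·7=91, C2→Ryde 9·6=54, C3→Ryde 10·17=170, C4→Ryde 15·11=165, C5→Ryde 5·10=50, C6→Ryde 10·14=140, C7→Ryde 2·6=12, C8→Ryde 3·9=27. Service cost 709.
{Holm}: service cost 788
{Farrow}: service cost 813
Among all 3 size-1 choices, {Ryde} is lowest.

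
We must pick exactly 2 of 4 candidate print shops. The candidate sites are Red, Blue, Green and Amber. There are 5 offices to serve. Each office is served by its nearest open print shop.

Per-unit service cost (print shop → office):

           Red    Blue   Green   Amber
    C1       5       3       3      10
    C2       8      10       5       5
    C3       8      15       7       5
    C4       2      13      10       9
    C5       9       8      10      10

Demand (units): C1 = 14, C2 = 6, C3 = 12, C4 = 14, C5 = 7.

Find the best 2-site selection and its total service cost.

Choose Red and Green; total service cost 247.

With exactly 2 open, each office uses its cheapest among the chosen.
{Red, Green}: C1→Green 3·14=42, C2→Green 5·6=30, C3→Green 7·12=84, C4→Red 2·14=28, C5→Red 9·7=63. Service cost 247.
{Red, Amber}: service cost 251
{Red, Blue}: service cost 270
Among all 6 size-2 choices, {Red, Green} is lowest.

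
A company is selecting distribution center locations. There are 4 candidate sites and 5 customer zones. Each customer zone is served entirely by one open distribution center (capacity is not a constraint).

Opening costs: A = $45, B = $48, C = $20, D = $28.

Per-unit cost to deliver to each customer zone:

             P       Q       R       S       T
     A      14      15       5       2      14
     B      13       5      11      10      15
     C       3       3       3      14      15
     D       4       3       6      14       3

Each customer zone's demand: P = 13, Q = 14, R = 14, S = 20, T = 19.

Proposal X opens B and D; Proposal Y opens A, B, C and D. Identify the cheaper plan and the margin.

Proposal X: {B, D}: P→D 4·13=52, Q→D 3·14=42, R→D 6·14=84, S→B 10·20=200, T→D 3·19=57. Service 435; fixed 76; total 511.
Proposal Y: {A, B, C, D}: P→C 3·13=39, Q→C 3·14=42, R→C 3·14=42, S→A 2·20=40, T→D 3·19=57. Service 220; fixed 141; total 361.
Difference: |511 − 361| = 150.

Proposal Y is cheaper by 150.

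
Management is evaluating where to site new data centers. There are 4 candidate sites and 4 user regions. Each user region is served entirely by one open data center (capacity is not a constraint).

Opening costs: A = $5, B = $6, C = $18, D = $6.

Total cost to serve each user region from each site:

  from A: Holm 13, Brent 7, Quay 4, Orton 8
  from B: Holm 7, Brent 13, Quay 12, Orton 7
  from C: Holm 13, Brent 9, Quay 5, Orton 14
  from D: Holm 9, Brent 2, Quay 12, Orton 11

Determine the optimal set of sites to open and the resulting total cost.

For any fixed open set, each user region goes to its cheapest open site; total = fixed + service.
{A, D}: Holm→D 9, Brent→D 2, Quay→A 4, Orton→A 8. Service 23; fixed 11; total 34.
{A, B}: service 25 + fixed 11 = 36
{A}: Holm→A 13, Brent→A 7, Quay→A 4, Orton→A 8. Service 32; fixed 5; total 37.
{A, B, C, D}: Holm→B 7, Brent→D 2, Quay→A 4, Orton→B 7. Service 20; fixed 35; total 55.
No other subset beats 34.

Open A and D; minimum total cost 34.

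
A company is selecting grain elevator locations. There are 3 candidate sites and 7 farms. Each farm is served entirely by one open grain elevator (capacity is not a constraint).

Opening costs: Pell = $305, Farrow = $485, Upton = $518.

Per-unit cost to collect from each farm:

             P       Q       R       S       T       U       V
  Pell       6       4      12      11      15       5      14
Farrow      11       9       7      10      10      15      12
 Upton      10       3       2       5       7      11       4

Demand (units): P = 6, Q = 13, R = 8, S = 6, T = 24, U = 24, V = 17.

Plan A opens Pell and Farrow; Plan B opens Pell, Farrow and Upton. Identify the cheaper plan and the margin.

Plan A: {Pell, Farrow}: P→Pell 6·6=36, Q→Pell 4·13=52, R→Farrow 7·8=56, S→Farrow 10·6=60, T→Farrow 10·24=240, U→Pell 5·24=120, V→Farrow 12·17=204. Service 768; fixed 790; total 1558.
Plan B: {Pell, Farrow, Upton}: P→Pell 6·6=36, Q→Upton 3·13=39, R→Upton 2·8=16, S→Upton 5·6=30, T→Upton 7·24=168, U→Pell 5·24=120, V→Upton 4·17=68. Service 477; fixed 1308; total 1785.
Difference: |1558 − 1785| = 227.

Plan A is cheaper by 227.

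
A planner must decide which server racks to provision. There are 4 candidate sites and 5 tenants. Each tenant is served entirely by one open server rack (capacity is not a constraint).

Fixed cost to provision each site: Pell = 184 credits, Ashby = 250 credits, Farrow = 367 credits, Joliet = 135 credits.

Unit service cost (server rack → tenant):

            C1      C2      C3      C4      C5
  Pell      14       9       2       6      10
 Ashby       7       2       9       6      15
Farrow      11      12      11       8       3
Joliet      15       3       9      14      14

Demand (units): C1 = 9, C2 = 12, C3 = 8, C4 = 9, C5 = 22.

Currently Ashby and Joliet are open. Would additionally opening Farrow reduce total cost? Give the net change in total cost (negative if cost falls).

Current service cost with {Ashby, Joliet}: 521.
Adding Farrow: each tenant re-picks its cheapest; new service cost 279, saving 242.
Extra fixed cost: 367. Net change = 367 − 242 = 125.
(Totals: 906 → 1031.)

No — net change +125 (cost rises by 125).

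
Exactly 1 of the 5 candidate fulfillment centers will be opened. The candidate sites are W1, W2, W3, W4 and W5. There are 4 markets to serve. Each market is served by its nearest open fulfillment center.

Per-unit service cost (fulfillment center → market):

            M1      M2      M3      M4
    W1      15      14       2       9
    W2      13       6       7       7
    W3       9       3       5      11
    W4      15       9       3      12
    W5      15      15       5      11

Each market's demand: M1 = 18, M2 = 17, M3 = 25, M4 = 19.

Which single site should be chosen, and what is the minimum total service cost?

With exactly 1 open, each market uses its cheapest among the chosen.
{W3}: M1→W3 9·18=162, M2→W3 3·17=51, M3→W3 5·25=125, M4→W3 11·19=209. Service cost 547.
{W2}: service cost 644
{W4}: service cost 726
Among all 5 size-1 choices, {W3} is lowest.

Choose W3 only; total service cost 547.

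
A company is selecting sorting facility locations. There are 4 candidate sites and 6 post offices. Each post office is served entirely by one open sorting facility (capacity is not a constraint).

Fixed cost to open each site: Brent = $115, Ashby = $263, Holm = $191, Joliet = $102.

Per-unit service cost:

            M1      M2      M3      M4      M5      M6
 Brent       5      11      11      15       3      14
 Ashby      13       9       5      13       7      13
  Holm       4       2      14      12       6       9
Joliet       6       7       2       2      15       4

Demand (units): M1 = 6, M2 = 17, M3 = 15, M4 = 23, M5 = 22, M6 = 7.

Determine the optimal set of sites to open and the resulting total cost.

For any fixed open set, each post office goes to its cheapest open site; total = fixed + service.
{Brent, Joliet}: M1→Brent 5·6=30, M2→Joliet 7·17=119, M3→Joliet 2·15=30, M4→Joliet 2·23=46, M5→Brent 3·22=66, M6→Joliet 4·7=28. Service 319; fixed 217; total 536.
{Holm, Joliet}: service 294 + fixed 293 = 587
{Brent, Holm, Joliet}: service 228 + fixed 408 = 636
{Brent, Ashby, Holm, Joliet}: M1→Holm 4·6=24, M2→Holm 2·17=34, M3→Joliet 2·15=30, M4→Joliet 2·23=46, M5→Brent 3·22=66, M6→Joliet 4·7=28. Service 228; fixed 671; total 899.
No other subset beats 536.

Open Brent and Joliet; minimum total cost 536.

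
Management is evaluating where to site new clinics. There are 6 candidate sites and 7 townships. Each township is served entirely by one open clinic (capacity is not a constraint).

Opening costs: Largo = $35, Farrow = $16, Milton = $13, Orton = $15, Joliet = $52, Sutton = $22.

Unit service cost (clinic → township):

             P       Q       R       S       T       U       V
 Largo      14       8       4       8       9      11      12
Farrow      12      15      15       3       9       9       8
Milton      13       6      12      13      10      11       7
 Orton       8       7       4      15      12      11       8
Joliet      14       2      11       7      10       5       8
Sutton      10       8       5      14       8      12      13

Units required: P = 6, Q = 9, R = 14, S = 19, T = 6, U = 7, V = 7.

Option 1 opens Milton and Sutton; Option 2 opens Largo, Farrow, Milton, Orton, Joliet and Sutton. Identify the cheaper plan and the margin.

Option 2 is cheaper by 176.

Option 1: {Milton, Sutton}: P→Sutton 10·6=60, Q→Milton 6·9=54, R→Sutton 5·14=70, S→Milton 13·19=247, T→Sutton 8·6=48, U→Milton 11·7=77, V→Milton 7·7=49. Service 605; fixed 35; total 640.
Option 2: {Largo, Farrow, Milton, Orton, Joliet, Sutton}: P→Orton 8·6=48, Q→Joliet 2·9=18, R→Largo 4·14=56, S→Farrow 3·19=57, T→Sutton 8·6=48, U→Joliet 5·7=35, V→Milton 7·7=49. Service 311; fixed 153; total 464.
Difference: |640 − 464| = 176.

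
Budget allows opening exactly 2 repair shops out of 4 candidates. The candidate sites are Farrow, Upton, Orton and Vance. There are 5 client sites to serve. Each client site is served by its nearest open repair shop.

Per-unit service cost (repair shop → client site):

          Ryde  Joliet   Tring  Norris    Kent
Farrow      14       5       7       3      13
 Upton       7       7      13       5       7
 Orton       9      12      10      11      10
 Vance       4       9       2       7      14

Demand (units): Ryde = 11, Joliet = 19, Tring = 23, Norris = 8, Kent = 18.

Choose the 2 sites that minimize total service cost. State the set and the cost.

With exactly 2 open, each client site uses its cheapest among the chosen.
{Upton, Vance}: Ryde→Vance 4·11=44, Joliet→Upton 7·19=133, Tring→Vance 2·23=46, Norris→Upton 5·8=40, Kent→Upton 7·18=126. Service cost 389.
{Farrow, Vance}: service cost 443
{Farrow, Upton}: service cost 483
Among all 6 size-2 choices, {Upton, Vance} is lowest.

Choose Upton and Vance; total service cost 389.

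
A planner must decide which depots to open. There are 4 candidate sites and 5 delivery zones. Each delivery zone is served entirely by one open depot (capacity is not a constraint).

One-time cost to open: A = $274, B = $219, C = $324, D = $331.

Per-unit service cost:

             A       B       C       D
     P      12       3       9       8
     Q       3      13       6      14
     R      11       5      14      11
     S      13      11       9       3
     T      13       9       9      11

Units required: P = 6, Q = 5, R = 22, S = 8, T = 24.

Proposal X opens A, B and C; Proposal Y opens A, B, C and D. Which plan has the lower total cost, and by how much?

Proposal X: {A, B, C}: P→B 3·6=18, Q→A 3·5=15, R→B 5·22=110, S→C 9·8=72, T→B 9·24=216. Service 431; fixed 817; total 1248.
Proposal Y: {A, B, C, D}: P→B 3·6=18, Q→A 3·5=15, R→B 5·22=110, S→D 3·8=24, T→B 9·24=216. Service 383; fixed 1148; total 1531.
Difference: |1248 − 1531| = 283.

Proposal X is cheaper by 283.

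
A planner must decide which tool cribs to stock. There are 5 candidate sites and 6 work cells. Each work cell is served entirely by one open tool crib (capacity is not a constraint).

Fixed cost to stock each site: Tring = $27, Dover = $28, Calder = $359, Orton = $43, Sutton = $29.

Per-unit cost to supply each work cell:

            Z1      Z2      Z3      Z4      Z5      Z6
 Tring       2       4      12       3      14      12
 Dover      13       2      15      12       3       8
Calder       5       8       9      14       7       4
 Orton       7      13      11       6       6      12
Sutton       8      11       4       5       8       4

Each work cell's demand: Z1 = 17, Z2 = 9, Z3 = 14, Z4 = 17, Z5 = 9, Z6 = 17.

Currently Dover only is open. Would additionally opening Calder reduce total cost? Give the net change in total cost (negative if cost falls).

Current service cost with {Dover}: 816.
Adding Calder: each work cell re-picks its cheapest; new service cost 528, saving 288.
Extra fixed cost: 359. Net change = 359 − 288 = 71.
(Totals: 844 → 915.)

No — net change +71 (cost rises by 71).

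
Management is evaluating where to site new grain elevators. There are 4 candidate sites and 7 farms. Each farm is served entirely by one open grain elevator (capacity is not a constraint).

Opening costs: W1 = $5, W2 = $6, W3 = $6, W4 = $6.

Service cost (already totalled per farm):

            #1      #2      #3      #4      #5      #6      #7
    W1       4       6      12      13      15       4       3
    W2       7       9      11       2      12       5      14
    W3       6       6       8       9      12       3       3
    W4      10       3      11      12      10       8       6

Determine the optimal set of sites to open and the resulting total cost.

For any fixed open set, each farm goes to its cheapest open site; total = fixed + service.
{W2, W3}: #1→W3 6, #2→W3 6, #3→W3 8, #4→W2 2, #5→W2 12, #6→W3 3, #7→W3 3. Service 40; fixed 12; total 52.
{W1, W2}: #1→W1 4, #2→W1 6, #3→W2 11, #4→W2 2, #5→W2 12, #6→W1 4, #7→W1 3. Service 42; fixed 11; total 53.
{W2, W3, W4}: #1→W3 6, #2→W4 3, #3→W3 8, #4→W2 2, #5→W4 10, #6→W3 3, #7→W3 3. Service 35; fixed 18; total 53.
{W1, W2, W3, W4}: #1→W1 4, #2→W4 3, #3→W3 8, #4→W2 2, #5→W4 10, #6→W3 3, #7→W1 3. Service 33; fixed 23; total 56.
No other subset beats 52.

Open W2 and W3; minimum total cost 52.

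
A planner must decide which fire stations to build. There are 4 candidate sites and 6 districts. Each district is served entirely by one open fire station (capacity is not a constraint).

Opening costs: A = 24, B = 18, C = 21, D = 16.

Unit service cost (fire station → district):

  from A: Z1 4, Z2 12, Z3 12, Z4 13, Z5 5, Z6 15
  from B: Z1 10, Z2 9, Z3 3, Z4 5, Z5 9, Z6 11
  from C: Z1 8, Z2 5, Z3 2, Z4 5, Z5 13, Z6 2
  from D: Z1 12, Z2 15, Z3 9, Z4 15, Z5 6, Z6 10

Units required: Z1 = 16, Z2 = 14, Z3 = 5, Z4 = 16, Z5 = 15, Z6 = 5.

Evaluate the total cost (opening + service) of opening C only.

Total cost: 514

Each district is assigned to its cheapest site among the open ones.
{C}: Z1→C 8·16=128, Z2→C 5·14=70, Z3→C 2·5=10, Z4→C 5·16=80, Z5→C 13·15=195, Z6→C 2·5=10. Service 493; fixed 21; total 514.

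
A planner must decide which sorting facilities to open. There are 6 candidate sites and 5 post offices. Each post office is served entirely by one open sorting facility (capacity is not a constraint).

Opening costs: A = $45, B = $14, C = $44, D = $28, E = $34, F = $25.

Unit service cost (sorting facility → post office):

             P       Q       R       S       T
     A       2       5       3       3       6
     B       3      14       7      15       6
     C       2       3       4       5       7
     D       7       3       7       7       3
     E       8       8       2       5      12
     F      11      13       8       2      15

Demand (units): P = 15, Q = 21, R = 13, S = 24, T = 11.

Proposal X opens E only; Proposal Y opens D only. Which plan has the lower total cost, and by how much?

Proposal Y is cheaper by 112.

Proposal X: {E}: P→E 8·15=120, Q→E 8·21=168, R→E 2·13=26, S→E 5·24=120, T→E 12·11=132. Service 566; fixed 34; total 600.
Proposal Y: {D}: P→D 7·15=105, Q→D 3·21=63, R→D 7·13=91, S→D 7·24=168, T→D 3·11=33. Service 460; fixed 28; total 488.
Difference: |600 − 488| = 112.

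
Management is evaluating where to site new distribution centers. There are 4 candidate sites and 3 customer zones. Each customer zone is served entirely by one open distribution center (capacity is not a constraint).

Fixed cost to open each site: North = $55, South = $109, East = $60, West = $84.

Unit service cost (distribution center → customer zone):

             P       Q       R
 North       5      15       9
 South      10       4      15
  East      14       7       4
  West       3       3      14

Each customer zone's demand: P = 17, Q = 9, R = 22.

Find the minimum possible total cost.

For any fixed open set, each customer zone goes to its cheapest open site; total = fixed + service.
{East, West}: P→West 3·17=51, Q→West 3·9=27, R→East 4·22=88. Service 166; fixed 144; total 310.
{North, East}: service 236 + fixed 115 = 351
{North, East, West}: service 166 + fixed 199 = 365
{North, South, East, West}: service 166 + fixed 308 = 474
No other subset beats 310.

Minimum total cost: 310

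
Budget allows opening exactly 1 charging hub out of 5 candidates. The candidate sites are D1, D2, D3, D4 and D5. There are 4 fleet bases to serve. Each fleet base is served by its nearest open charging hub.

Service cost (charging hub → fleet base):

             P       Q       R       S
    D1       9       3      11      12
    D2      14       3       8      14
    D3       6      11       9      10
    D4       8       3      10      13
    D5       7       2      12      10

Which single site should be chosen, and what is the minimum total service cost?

With exactly 1 open, each fleet base uses its cheapest among the chosen.
{D5}: P→D5 7, Q→D5 2, R→D5 12, S→D5 10. Service cost 31.
{D4}: service cost 34
{D1}: service cost 35
Among all 5 size-1 choices, {D5} is lowest.

Choose D5 only; total service cost 31.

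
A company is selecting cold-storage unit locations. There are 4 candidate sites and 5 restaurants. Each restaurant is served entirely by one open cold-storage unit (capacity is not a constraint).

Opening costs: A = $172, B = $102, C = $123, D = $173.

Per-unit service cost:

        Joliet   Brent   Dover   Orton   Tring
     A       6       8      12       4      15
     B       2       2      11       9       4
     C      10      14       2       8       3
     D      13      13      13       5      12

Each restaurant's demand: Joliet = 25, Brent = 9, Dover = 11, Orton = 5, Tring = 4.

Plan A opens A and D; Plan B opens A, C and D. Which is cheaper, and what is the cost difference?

Plan B is cheaper by 23.

Plan A: {A, D}: Joliet→A 6·25=150, Brent→A 8·9=72, Dover→A 12·11=132, Orton→A 4·5=20, Tring→D 12·4=48. Service 422; fixed 345; total 767.
Plan B: {A, C, D}: Joliet→A 6·25=150, Brent→A 8·9=72, Dover→C 2·11=22, Orton→A 4·5=20, Tring→C 3·4=12. Service 276; fixed 468; total 744.
Difference: |767 − 744| = 23.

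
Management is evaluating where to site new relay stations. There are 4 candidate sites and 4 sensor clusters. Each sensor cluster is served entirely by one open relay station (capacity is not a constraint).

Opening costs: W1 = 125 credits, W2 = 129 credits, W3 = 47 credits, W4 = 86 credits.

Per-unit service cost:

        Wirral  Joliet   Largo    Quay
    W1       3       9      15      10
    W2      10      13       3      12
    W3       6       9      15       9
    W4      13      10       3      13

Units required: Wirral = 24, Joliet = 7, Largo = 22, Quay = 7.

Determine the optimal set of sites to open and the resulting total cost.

For any fixed open set, each sensor cluster goes to its cheapest open site; total = fixed + service.
{W3, W4}: Wirral→W3 6·24=144, Joliet→W3 9·7=63, Largo→W4 3·22=66, Quay→W3 9·7=63. Service 336; fixed 133; total 469.
{W1, W4}: service 271 + fixed 211 = 482
{W2, W3}: service 336 + fixed 176 = 512
{W1, W2, W3, W4}: Wirral→W1 3·24=72, Joliet→W1 9·7=63, Largo→W2 3·22=66, Quay→W3 9·7=63. Service 264; fixed 387; total 651.
(All 15 nonempty subsets were checked; W3 and W4 is lowest.)

Open W3 and W4; minimum total cost 469.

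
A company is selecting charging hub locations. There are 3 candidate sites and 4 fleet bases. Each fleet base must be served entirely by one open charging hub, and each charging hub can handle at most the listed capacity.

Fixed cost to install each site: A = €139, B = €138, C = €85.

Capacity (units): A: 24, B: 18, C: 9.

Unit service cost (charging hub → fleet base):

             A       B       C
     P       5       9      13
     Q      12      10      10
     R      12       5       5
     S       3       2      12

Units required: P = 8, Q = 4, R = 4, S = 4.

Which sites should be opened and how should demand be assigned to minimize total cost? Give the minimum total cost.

Minimum total cost: 287

Open {A}: P→A 5·8=40, Q→A 12·4=48, R→A 12·4=48, S→A 3·4=12.
Loads: A carries 20/24. Service 148; fixed 139; total 287.
Next best feasible plan costs 336.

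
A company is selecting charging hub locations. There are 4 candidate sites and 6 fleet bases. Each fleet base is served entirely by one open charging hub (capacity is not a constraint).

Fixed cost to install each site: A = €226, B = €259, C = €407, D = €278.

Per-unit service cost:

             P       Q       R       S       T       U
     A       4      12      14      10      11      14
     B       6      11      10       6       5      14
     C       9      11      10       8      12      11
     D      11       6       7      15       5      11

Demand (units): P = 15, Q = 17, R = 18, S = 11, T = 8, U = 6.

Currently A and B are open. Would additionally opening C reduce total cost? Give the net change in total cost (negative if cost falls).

Current service cost with {A, B}: 617.
Adding C: each fleet base re-picks its cheapest; new service cost 599, saving 18.
Extra fixed cost: 407. Net change = 407 − 18 = 389.
(Totals: 1102 → 1491.)

No — net change +389 (cost rises by 389).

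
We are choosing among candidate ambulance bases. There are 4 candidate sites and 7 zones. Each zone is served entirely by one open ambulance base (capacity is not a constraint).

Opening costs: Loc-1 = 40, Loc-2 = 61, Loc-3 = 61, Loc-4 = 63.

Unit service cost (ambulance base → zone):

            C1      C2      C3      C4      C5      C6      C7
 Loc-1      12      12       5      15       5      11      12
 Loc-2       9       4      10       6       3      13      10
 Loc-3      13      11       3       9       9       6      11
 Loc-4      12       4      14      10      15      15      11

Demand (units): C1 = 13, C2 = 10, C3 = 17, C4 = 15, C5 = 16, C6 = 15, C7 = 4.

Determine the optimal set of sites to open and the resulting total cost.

Open Loc-2 and Loc-3; minimum total cost 598.

For any fixed open set, each zone goes to its cheapest open site; total = fixed + service.
{Loc-2, Loc-3}: C1→Loc-2 9·13=117, C2→Loc-2 4·10=40, C3→Loc-3 3·17=51, C4→Loc-2 6·15=90, C5→Loc-2 3·16=48, C6→Loc-3 6·15=90, C7→Loc-2 10·4=40. Service 476; fixed 122; total 598.
{Loc-1, Loc-2, Loc-3}: service 476 + fixed 162 = 638
{Loc-2, Loc-3, Loc-4}: service 476 + fixed 185 = 661
{Loc-1, Loc-2, Loc-3, Loc-4}: C1→Loc-2 9·13=117, C2→Loc-2 4·10=40, C3→Loc-3 3·17=51, C4→Loc-2 6·15=90, C5→Loc-2 3·16=48, C6→Loc-3 6·15=90, C7→Loc-2 10·4=40. Service 476; fixed 225; total 701.
No other subset beats 598.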